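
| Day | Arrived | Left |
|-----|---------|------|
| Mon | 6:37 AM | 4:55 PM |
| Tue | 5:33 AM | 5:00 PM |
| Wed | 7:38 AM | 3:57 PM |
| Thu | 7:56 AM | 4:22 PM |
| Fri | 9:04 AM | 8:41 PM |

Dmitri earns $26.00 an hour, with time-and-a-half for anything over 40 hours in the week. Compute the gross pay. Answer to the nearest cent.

Mon: 6:37 AM–4:55 PM = 10 h 18 min
Tue: 5:33 AM–5:00 PM = 11 h 27 min
Wed: 7:38 AM–3:57 PM = 8 h 19 min
Thu: 7:56 AM–4:22 PM = 8 h 26 min
Fri: 9:04 AM–8:41 PM = 11 h 37 min
Total worked: 50 h 7 min = 3007 min.
Regular 40 h 0 min = 2400 min at $26.00/h; overtime 10 h 7 min = 607 min at $39.00/h.
Pay = (2400 × $26.00 + 607 × $39.00) ÷ 60 = $1434.55.

$1434.55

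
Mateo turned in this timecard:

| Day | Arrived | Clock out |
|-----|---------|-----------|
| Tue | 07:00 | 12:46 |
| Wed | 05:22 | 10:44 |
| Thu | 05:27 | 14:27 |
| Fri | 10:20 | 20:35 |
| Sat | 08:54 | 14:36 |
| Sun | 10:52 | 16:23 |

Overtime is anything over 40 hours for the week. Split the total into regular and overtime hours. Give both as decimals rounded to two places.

Regular 40.00 hours, overtime 1.60 hours

Tue: 07:00–12:46 = 5 h 46 min
Wed: 05:22–10:44 = 5 h 22 min
Thu: 05:27–14:27 = 9 h 0 min
Fri: 10:20–20:35 = 10 h 15 min
Sat: 08:54–14:36 = 5 h 42 min
Sun: 10:52–16:23 = 5 h 31 min
Total worked: 41 h 36 min = 41.60 h.
Threshold 40 h → overtime 1 h 36 min, regular 40 h 0 min.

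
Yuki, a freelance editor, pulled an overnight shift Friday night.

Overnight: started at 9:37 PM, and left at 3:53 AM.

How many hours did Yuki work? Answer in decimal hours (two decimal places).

6.27 hours

Overnight: 9:37 PM → midnight = 2 h 23 min; midnight → 3:53 AM = 3 h 53 min; span 6 h 16 min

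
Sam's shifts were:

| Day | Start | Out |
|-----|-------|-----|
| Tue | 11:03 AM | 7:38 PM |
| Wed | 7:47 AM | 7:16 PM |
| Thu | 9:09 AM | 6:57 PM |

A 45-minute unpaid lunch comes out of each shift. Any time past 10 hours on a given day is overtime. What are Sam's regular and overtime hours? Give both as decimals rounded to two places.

Regular 26.88 hours, overtime 0.73 hours

Tue: 11:03 AM–7:38 PM = 8 h 35 min; less 45 min break → 7 h 50 min
Wed: 7:47 AM–7:16 PM = 11 h 29 min; less 45 min break → 10 h 44 min
Thu: 9:09 AM–6:57 PM = 9 h 48 min; less 45 min break → 9 h 3 min
Tue reg 7 h 50 min / OT 0 h 0 min; Wed reg 10 h 0 min / OT 0 h 44 min; Thu reg 9 h 3 min / OT 0 h 0 min.
Totals: regular 26 h 53 min, overtime 0 h 44 min.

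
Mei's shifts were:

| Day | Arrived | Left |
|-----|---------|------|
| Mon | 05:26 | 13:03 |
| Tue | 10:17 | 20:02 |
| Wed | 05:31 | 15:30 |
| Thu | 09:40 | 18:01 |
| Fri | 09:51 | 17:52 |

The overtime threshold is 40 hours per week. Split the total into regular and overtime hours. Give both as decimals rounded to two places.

Regular 40.00 hours, overtime 3.72 hours

Mon: 05:26–13:03 = 7 h 37 min
Tue: 10:17–20:02 = 9 h 45 min
Wed: 05:31–15:30 = 9 h 59 min
Thu: 09:40–18:01 = 8 h 21 min
Fri: 09:51–17:52 = 8 h 1 min
Total worked: 43 h 43 min = 43.72 h.
Threshold 40 h → overtime 3 h 43 min, regular 40 h 0 min.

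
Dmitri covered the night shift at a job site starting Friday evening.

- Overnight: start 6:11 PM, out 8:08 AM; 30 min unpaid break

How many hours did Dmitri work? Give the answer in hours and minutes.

13 h 27 min

Overnight: 6:11 PM → midnight = 5 h 49 min; midnight → 8:08 AM = 8 h 8 min; span 13 h 57 min; less 30 min break → 13 h 27 min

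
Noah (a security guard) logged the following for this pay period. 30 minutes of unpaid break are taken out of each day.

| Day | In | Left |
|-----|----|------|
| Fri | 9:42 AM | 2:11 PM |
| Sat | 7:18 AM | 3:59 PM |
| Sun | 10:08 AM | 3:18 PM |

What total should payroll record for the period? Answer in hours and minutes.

Fri: 9:42 AM–2:11 PM = 4 h 29 min; less 30 min break → 3 h 59 min
Sat: 7:18 AM–3:59 PM = 8 h 41 min; less 30 min break → 8 h 11 min
Sun: 10:08 AM–3:18 PM = 5 h 10 min; less 30 min break → 4 h 40 min
Total: 3 h 59 min + 8 h 11 min + 4 h 40 min = 16 h 50 min.

16 h 50 min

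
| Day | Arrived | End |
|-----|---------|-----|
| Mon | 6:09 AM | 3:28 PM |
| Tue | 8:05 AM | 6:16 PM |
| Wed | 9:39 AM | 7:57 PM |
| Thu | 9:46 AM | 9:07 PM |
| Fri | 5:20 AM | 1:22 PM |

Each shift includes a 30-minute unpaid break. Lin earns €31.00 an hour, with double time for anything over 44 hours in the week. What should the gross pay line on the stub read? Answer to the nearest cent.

€1530.37

Mon: 6:09 AM–3:28 PM = 9 h 19 min; less 30 min break → 8 h 49 min
Tue: 8:05 AM–6:16 PM = 10 h 11 min; less 30 min break → 9 h 41 min
Wed: 9:39 AM–7:57 PM = 10 h 18 min; less 30 min break → 9 h 48 min
Thu: 9:46 AM–9:07 PM = 11 h 21 min; less 30 min break → 10 h 51 min
Fri: 5:20 AM–1:22 PM = 8 h 2 min; less 30 min break → 7 h 32 min
Total worked: 46 h 41 min = 2801 min.
Regular 44 h 0 min = 2640 min at €31.00/h; overtime 2 h 41 min = 161 min at €62.00/h.
Pay = (2640 × €31.00 + 161 × €62.00) ÷ 60 = €1530.37.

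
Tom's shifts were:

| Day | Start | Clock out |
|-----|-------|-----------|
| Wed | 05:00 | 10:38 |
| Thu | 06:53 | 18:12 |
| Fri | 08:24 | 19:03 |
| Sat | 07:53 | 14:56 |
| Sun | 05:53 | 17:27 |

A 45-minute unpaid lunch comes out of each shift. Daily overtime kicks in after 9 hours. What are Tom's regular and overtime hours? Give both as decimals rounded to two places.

Regular 38.18 hours, overtime 4.28 hours

Wed: 05:00–10:38 = 5 h 38 min; less 45 min break → 4 h 53 min
Thu: 06:53–18:12 = 11 h 19 min; less 45 min break → 10 h 34 min
Fri: 08:24–19:03 = 10 h 39 min; less 45 min break → 9 h 54 min
Sat: 07:53–14:56 = 7 h 3 min; less 45 min break → 6 h 18 min
Sun: 05:53–17:27 = 11 h 34 min; less 45 min break → 10 h 49 min
Wed reg 4 h 53 min / OT 0 h 0 min; Thu reg 9 h 0 min / OT 1 h 34 min; Fri reg 9 h 0 min / OT 0 h 54 min; Sat reg 6 h 18 min / OT 0 h 0 min; Sun reg 9 h 0 min / OT 1 h 49 min.
Totals: regular 38 h 11 min, overtime 4 h 17 min.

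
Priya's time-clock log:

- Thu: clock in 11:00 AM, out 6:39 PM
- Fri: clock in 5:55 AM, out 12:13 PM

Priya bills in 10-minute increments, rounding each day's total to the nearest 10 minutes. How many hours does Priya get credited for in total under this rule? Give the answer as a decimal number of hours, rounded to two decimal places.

Thu: 11:00 AM–6:39 PM = 7 h 39 min → rounds to 7 h 40 min
Fri: 5:55 AM–12:13 PM = 6 h 18 min → rounds to 6 h 20 min
Total credited: 14 h 0 min.

14.00 hours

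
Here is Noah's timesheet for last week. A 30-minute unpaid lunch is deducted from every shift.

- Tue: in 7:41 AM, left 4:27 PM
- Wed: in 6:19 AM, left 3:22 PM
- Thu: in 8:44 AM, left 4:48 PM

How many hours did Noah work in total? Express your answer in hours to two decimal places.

Tue: 7:41 AM–4:27 PM = 8 h 46 min; less 30 min break → 8 h 16 min
Wed: 6:19 AM–3:22 PM = 9 h 3 min; less 30 min break → 8 h 33 min
Thu: 8:44 AM–4:48 PM = 8 h 4 min; less 30 min break → 7 h 34 min
Total: 8 h 16 min + 8 h 33 min + 7 h 34 min = 24 h 23 min.

24.38 hours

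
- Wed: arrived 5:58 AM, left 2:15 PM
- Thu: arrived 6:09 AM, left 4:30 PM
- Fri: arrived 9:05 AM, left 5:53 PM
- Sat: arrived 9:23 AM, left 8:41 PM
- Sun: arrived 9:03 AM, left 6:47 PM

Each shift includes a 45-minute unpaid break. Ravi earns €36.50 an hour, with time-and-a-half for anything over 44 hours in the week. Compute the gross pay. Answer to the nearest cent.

Wed: 5:58 AM–2:15 PM = 8 h 17 min; less 45 min break → 7 h 32 min
Thu: 6:09 AM–4:30 PM = 10 h 21 min; less 45 min break → 9 h 36 min
Fri: 9:05 AM–5:53 PM = 8 h 48 min; less 45 min break → 8 h 3 min
Sat: 9:23 AM–8:41 PM = 11 h 18 min; less 45 min break → 10 h 33 min
Sun: 9:03 AM–6:47 PM = 9 h 44 min; less 45 min break → 8 h 59 min
Total worked: 44 h 43 min = 2683 min.
Regular 44 h 0 min = 2640 min at €36.50/h; overtime 0 h 43 min = 43 min at €54.75/h.
Pay = (2640 × €36.50 + 43 × €54.75) ÷ 60 = €1645.24.

€1645.24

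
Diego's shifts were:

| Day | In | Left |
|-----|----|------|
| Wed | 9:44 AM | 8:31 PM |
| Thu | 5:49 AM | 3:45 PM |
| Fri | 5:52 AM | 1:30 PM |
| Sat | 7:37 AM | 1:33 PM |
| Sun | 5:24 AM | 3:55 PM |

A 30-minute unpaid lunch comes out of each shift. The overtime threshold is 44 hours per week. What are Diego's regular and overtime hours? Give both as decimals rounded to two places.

Regular 42.30 hours, overtime 0.00 hours

Wed: 9:44 AM–8:31 PM = 10 h 47 min; less 30 min break → 10 h 17 min
Thu: 5:49 AM–3:45 PM = 9 h 56 min; less 30 min break → 9 h 26 min
Fri: 5:52 AM–1:30 PM = 7 h 38 min; less 30 min break → 7 h 8 min
Sat: 7:37 AM–1:33 PM = 5 h 56 min; less 30 min break → 5 h 26 min
Sun: 5:24 AM–3:55 PM = 10 h 31 min; less 30 min break → 10 h 1 min
Total worked: 42 h 18 min = 42.30 h.
Threshold 44 h → overtime 0 h 0 min, regular 42 h 18 min.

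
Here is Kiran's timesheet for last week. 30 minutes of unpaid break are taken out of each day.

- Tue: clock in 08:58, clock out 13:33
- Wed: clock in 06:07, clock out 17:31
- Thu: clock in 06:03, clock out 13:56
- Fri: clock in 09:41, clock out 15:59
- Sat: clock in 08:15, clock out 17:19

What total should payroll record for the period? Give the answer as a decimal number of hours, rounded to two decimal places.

36.73 hours

Tue: 08:58–13:33 = 4 h 35 min; less 30 min break → 4 h 5 min
Wed: 06:07–17:31 = 11 h 24 min; less 30 min break → 10 h 54 min
Thu: 06:03–13:56 = 7 h 53 min; less 30 min break → 7 h 23 min
Fri: 09:41–15:59 = 6 h 18 min; less 30 min break → 5 h 48 min
Sat: 08:15–17:19 = 9 h 4 min; less 30 min break → 8 h 34 min
Total: 4 h 5 min + 10 h 54 min + 7 h 23 min + 5 h 48 min + 8 h 34 min = 36 h 44 min.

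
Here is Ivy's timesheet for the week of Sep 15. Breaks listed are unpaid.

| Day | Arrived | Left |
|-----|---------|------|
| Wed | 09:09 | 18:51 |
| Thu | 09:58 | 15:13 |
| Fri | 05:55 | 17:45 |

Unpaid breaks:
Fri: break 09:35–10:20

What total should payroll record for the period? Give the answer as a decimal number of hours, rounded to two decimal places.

26.03 hours

Wed: 09:09–18:51 = 9 h 42 min
Thu: 09:58–15:13 = 5 h 15 min
Fri: 05:55–17:45 = 11 h 50 min; less 45 min break → 11 h 5 min
Total: 9 h 42 min + 5 h 15 min + 11 h 5 min = 26 h 2 min.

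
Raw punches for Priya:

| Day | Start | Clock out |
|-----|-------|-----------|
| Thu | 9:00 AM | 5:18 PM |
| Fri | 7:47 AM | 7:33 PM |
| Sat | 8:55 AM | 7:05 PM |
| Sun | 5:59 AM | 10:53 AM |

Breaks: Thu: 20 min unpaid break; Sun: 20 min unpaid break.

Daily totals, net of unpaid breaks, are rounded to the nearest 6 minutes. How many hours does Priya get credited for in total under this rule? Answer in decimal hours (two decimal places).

34.60 hours

Thu: 9:00 AM–5:18 PM = 8 h 18 min − 20 min = 7 h 58 min → rounds to 8 h 0 min
Fri: 7:47 AM–7:33 PM = 11 h 46 min → rounds to 11 h 48 min
Sat: 8:55 AM–7:05 PM = 10 h 10 min → rounds to 10 h 12 min
Sun: 5:59 AM–10:53 AM = 4 h 54 min − 20 min = 4 h 34 min → rounds to 4 h 36 min
Total credited: 34 h 36 min.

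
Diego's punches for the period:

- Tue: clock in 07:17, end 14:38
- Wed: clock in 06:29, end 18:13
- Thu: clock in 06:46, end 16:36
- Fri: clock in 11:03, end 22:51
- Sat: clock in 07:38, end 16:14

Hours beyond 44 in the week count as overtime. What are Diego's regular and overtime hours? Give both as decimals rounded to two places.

Tue: 07:17–14:38 = 7 h 21 min
Wed: 06:29–18:13 = 11 h 44 min
Thu: 06:46–16:36 = 9 h 50 min
Fri: 11:03–22:51 = 11 h 48 min
Sat: 07:38–16:14 = 8 h 36 min
Total worked: 49 h 19 min = 49.32 h.
Threshold 44 h → overtime 5 h 19 min, regular 44 h 0 min.

Regular 44.00 hours, overtime 5.32 hours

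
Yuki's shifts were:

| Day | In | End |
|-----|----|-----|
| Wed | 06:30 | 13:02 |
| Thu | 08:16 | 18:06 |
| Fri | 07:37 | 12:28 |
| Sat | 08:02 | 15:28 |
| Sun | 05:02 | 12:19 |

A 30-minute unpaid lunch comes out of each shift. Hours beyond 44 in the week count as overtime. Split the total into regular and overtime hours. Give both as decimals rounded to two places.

Wed: 06:30–13:02 = 6 h 32 min; less 30 min break → 6 h 2 min
Thu: 08:16–18:06 = 9 h 50 min; less 30 min break → 9 h 20 min
Fri: 07:37–12:28 = 4 h 51 min; less 30 min break → 4 h 21 min
Sat: 08:02–15:28 = 7 h 26 min; less 30 min break → 6 h 56 min
Sun: 05:02–12:19 = 7 h 17 min; less 30 min break → 6 h 47 min
Total worked: 33 h 26 min = 33.43 h.
Threshold 44 h → overtime 0 h 0 min, regular 33 h 26 min.

Regular 33.43 hours, overtime 0.00 hours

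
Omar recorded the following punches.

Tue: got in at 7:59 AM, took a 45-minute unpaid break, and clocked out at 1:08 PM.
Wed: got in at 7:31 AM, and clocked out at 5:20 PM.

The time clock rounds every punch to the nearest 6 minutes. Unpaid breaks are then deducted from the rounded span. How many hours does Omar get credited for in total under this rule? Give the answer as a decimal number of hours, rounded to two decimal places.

14.15 hours

Tue: in 7:59 AM→8:00 AM, out 1:08 PM→1:06 PM; 5 h 6 min − 45 min = 4 h 21 min
Wed: in 7:31 AM→7:30 AM, out 5:20 PM→5:18 PM; 9 h 48 min
Total credited: 14 h 9 min.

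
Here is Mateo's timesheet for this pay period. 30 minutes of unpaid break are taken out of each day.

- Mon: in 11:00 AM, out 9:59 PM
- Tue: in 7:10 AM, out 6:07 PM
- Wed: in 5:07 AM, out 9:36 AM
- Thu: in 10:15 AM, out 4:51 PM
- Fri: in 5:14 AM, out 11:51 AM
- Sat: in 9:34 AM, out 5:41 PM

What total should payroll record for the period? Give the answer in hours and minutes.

44 h 45 min

Mon: 11:00 AM–9:59 PM = 10 h 59 min; less 30 min break → 10 h 29 min
Tue: 7:10 AM–6:07 PM = 10 h 57 min; less 30 min break → 10 h 27 min
Wed: 5:07 AM–9:36 AM = 4 h 29 min; less 30 min break → 3 h 59 min
Thu: 10:15 AM–4:51 PM = 6 h 36 min; less 30 min break → 6 h 6 min
Fri: 5:14 AM–11:51 AM = 6 h 37 min; less 30 min break → 6 h 7 min
Sat: 9:34 AM–5:41 PM = 8 h 7 min; less 30 min break → 7 h 37 min
Total: 10 h 29 min + 10 h 27 min + 3 h 59 min + 6 h 6 min + 6 h 7 min + 7 h 37 min = 44 h 45 min.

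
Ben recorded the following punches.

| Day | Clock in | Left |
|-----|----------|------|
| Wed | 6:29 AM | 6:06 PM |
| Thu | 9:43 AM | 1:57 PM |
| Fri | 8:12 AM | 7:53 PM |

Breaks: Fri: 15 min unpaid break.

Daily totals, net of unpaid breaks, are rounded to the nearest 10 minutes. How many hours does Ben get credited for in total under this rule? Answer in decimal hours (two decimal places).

Wed: 6:29 AM–6:06 PM = 11 h 37 min → rounds to 11 h 40 min
Thu: 9:43 AM–1:57 PM = 4 h 14 min → rounds to 4 h 10 min
Fri: 8:12 AM–7:53 PM = 11 h 41 min − 15 min = 11 h 26 min → rounds to 11 h 30 min
Total credited: 27 h 20 min.

27.33 hours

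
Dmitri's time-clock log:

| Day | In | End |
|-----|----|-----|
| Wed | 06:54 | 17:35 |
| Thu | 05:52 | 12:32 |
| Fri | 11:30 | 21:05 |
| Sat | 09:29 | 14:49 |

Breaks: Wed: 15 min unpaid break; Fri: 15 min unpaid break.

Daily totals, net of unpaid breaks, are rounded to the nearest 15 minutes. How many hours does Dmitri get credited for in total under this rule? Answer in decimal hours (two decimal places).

Wed: 06:54–17:35 = 10 h 41 min − 15 min = 10 h 26 min → rounds to 10 h 30 min
Thu: 05:52–12:32 = 6 h 40 min → rounds to 6 h 45 min
Fri: 11:30–21:05 = 9 h 35 min − 15 min = 9 h 20 min → rounds to 9 h 15 min
Sat: 09:29–14:49 = 5 h 20 min → rounds to 5 h 15 min
Total credited: 31 h 45 min.

31.75 hours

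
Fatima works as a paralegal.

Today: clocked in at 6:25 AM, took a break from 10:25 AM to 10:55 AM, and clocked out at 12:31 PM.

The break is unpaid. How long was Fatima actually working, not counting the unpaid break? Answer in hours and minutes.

Today: 6:25 AM–12:31 PM = 6 h 6 min; less 30 min break → 5 h 36 min

5 h 36 min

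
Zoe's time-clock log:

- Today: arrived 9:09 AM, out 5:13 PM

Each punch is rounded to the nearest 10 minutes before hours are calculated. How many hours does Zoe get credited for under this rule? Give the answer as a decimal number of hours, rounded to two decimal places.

8.00 hours

Today: in 9:09 AM→9:10 AM, out 5:13 PM→5:10 PM; 8 h 0 min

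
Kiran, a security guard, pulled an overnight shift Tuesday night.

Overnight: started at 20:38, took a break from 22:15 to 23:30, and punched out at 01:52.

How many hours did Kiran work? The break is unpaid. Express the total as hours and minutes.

Overnight: 20:38 → midnight = 3 h 22 min; midnight → 01:52 = 1 h 52 min; span 5 h 14 min; less 75 min break → 3 h 59 min

3 h 59 min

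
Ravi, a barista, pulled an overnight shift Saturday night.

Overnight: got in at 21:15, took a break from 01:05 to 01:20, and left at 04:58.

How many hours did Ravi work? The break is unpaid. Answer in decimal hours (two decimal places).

7.47 hours

Overnight: 21:15 → midnight = 2 h 45 min; midnight → 04:58 = 4 h 58 min; span 7 h 43 min; less 15 min break → 7 h 28 min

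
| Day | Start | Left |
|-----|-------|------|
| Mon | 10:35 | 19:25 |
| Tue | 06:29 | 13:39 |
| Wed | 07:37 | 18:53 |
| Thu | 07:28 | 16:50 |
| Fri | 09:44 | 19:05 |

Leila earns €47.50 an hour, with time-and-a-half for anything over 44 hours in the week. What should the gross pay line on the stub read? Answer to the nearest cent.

Mon: 10:35–19:25 = 8 h 50 min
Tue: 06:29–13:39 = 7 h 10 min
Wed: 07:37–18:53 = 11 h 16 min
Thu: 07:28–16:50 = 9 h 22 min
Fri: 09:44–19:05 = 9 h 21 min
Total worked: 45 h 59 min = 2759 min.
Regular 44 h 0 min = 2640 min at €47.50/h; overtime 1 h 59 min = 119 min at €71.25/h.
Pay = (2640 × €47.50 + 119 × €71.25) ÷ 60 = €2231.31.

€2231.31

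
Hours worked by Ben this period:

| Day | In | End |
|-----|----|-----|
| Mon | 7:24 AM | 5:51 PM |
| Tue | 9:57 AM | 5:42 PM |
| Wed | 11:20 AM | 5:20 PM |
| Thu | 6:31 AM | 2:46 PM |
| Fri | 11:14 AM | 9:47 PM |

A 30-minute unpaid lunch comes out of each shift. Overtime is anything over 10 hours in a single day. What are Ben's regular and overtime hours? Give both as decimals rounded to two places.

Regular 40.45 hours, overtime 0.05 hours

Mon: 7:24 AM–5:51 PM = 10 h 27 min; less 30 min break → 9 h 57 min
Tue: 9:57 AM–5:42 PM = 7 h 45 min; less 30 min break → 7 h 15 min
Wed: 11:20 AM–5:20 PM = 6 h 0 min; less 30 min break → 5 h 30 min
Thu: 6:31 AM–2:46 PM = 8 h 15 min; less 30 min break → 7 h 45 min
Fri: 11:14 AM–9:47 PM = 10 h 33 min; less 30 min break → 10 h 3 min
Mon reg 9 h 57 min / OT 0 h 0 min; Tue reg 7 h 15 min / OT 0 h 0 min; Wed reg 5 h 30 min / OT 0 h 0 min; Thu reg 7 h 45 min / OT 0 h 0 min; Fri reg 10 h 0 min / OT 0 h 3 min.
Totals: regular 40 h 27 min, overtime 0 h 3 min.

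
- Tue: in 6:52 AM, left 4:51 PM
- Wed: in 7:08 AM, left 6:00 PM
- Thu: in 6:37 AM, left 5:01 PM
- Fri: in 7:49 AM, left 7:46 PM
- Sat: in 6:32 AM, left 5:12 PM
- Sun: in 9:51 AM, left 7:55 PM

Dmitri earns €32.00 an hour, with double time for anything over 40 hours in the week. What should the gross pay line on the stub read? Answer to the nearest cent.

Tue: 6:52 AM–4:51 PM = 9 h 59 min
Wed: 7:08 AM–6:00 PM = 10 h 52 min
Thu: 6:37 AM–5:01 PM = 10 h 24 min
Fri: 7:49 AM–7:46 PM = 11 h 57 min
Sat: 6:32 AM–5:12 PM = 10 h 40 min
Sun: 9:51 AM–7:55 PM = 10 h 4 min
Total worked: 63 h 56 min = 3836 min.
Regular 40 h 0 min = 2400 min at €32.00/h; overtime 23 h 56 min = 1436 min at €64.00/h.
Pay = (2400 × €32.00 + 1436 × €64.00) ÷ 60 = €2811.73.

€2811.73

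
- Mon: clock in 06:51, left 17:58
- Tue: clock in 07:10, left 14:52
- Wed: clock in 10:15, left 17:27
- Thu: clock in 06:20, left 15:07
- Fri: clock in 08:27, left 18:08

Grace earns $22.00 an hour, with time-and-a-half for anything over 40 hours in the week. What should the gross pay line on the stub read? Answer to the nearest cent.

Mon: 06:51–17:58 = 11 h 7 min
Tue: 07:10–14:52 = 7 h 42 min
Wed: 10:15–17:27 = 7 h 12 min
Thu: 06:20–15:07 = 8 h 47 min
Fri: 08:27–18:08 = 9 h 41 min
Total worked: 44 h 29 min = 2669 min.
Regular 40 h 0 min = 2400 min at $22.00/h; overtime 4 h 29 min = 269 min at $33.00/h.
Pay = (2400 × $22.00 + 269 × $33.00) ÷ 60 = $1027.95.

$1027.95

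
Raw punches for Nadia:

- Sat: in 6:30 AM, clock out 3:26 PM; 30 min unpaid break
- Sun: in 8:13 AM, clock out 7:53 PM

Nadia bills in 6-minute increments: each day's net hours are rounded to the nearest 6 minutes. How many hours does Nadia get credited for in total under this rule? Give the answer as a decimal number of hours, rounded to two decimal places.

20.10 hours

Sat: 6:30 AM–3:26 PM = 8 h 56 min − 30 min = 8 h 26 min → rounds to 8 h 24 min
Sun: 8:13 AM–7:53 PM = 11 h 40 min → rounds to 11 h 42 min
Total credited: 20 h 6 min.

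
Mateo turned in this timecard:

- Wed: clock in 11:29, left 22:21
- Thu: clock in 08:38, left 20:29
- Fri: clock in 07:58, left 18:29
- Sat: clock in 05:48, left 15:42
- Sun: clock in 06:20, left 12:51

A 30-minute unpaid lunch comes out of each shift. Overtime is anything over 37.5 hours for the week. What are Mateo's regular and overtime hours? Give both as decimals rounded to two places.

Regular 37.50 hours, overtime 9.65 hours

Wed: 11:29–22:21 = 10 h 52 min; less 30 min break → 10 h 22 min
Thu: 08:38–20:29 = 11 h 51 min; less 30 min break → 11 h 21 min
Fri: 07:58–18:29 = 10 h 31 min; less 30 min break → 10 h 1 min
Sat: 05:48–15:42 = 9 h 54 min; less 30 min break → 9 h 24 min
Sun: 06:20–12:51 = 6 h 31 min; less 30 min break → 6 h 1 min
Total worked: 47 h 9 min = 47.15 h.
Threshold 37.5 h → overtime 9 h 39 min, regular 37 h 30 min.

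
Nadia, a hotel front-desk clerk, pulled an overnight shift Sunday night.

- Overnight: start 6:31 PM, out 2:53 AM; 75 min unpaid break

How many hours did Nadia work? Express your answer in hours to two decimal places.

7.12 hours

Overnight: 6:31 PM → midnight = 5 h 29 min; midnight → 2:53 AM = 2 h 53 min; span 8 h 22 min; less 75 min break → 7 h 7 min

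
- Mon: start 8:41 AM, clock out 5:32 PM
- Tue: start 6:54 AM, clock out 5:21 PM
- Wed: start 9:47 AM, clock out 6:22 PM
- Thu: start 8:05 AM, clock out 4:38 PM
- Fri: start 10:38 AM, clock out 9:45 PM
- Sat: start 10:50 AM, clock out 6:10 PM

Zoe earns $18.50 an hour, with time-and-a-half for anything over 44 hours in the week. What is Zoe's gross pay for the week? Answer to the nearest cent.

$1116.01

Mon: 8:41 AM–5:32 PM = 8 h 51 min
Tue: 6:54 AM–5:21 PM = 10 h 27 min
Wed: 9:47 AM–6:22 PM = 8 h 35 min
Thu: 8:05 AM–4:38 PM = 8 h 33 min
Fri: 10:38 AM–9:45 PM = 11 h 7 min
Sat: 10:50 AM–6:10 PM = 7 h 20 min
Total worked: 54 h 53 min = 3293 min.
Regular 44 h 0 min = 2640 min at $18.50/h; overtime 10 h 53 min = 653 min at $27.75/h.
Pay = (2640 × $18.50 + 653 × $27.75) ÷ 60 = $1116.01.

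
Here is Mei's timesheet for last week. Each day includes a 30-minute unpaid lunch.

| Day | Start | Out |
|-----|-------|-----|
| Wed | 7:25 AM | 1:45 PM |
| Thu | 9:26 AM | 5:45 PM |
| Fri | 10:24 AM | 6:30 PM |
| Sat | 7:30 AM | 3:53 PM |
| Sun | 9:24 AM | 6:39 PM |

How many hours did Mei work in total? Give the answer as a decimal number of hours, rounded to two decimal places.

37.88 hours

Wed: 7:25 AM–1:45 PM = 6 h 20 min; less 30 min break → 5 h 50 min
Thu: 9:26 AM–5:45 PM = 8 h 19 min; less 30 min break → 7 h 49 min
Fri: 10:24 AM–6:30 PM = 8 h 6 min; less 30 min break → 7 h 36 min
Sat: 7:30 AM–3:53 PM = 8 h 23 min; less 30 min break → 7 h 53 min
Sun: 9:24 AM–6:39 PM = 9 h 15 min; less 30 min break → 8 h 45 min
Total: 5 h 50 min + 7 h 49 min + 7 h 36 min + 7 h 53 min + 8 h 45 min = 37 h 53 min.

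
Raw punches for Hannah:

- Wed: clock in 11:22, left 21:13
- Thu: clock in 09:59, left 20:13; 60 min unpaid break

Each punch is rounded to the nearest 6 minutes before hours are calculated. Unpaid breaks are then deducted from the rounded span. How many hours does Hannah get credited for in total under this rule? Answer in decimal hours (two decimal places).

Wed: in 11:22→11:24, out 21:13→21:12; 9 h 48 min
Thu: in 09:59→10:00, out 20:13→20:12; 10 h 12 min − 60 min = 9 h 12 min
Total credited: 19 h 0 min.

19.00 hours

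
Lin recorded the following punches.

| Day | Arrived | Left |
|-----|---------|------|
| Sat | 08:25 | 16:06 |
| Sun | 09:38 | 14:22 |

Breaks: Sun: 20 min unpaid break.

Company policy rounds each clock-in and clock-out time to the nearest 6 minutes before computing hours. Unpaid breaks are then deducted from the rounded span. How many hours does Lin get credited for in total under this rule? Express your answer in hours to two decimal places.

Sat: in 08:25→08:24, out 16:06→16:06; 7 h 42 min
Sun: in 09:38→09:36, out 14:22→14:24; 4 h 48 min − 20 min = 4 h 28 min
Total credited: 12 h 10 min.

12.17 hours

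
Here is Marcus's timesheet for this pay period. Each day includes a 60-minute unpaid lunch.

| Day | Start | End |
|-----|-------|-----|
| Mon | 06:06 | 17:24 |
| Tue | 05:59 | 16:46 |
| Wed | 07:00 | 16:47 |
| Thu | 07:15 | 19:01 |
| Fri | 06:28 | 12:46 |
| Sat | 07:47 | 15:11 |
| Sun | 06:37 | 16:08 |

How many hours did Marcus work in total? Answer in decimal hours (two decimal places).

Mon: 06:06–17:24 = 11 h 18 min; less 60 min break → 10 h 18 min
Tue: 05:59–16:46 = 10 h 47 min; less 60 min break → 9 h 47 min
Wed: 07:00–16:47 = 9 h 47 min; less 60 min break → 8 h 47 min
Thu: 07:15–19:01 = 11 h 46 min; less 60 min break → 10 h 46 min
Fri: 06:28–12:46 = 6 h 18 min; less 60 min break → 5 h 18 min
Sat: 07:47–15:11 = 7 h 24 min; less 60 min break → 6 h 24 min
Sun: 06:37–16:08 = 9 h 31 min; less 60 min break → 8 h 31 min
Total: 10 h 18 min + 9 h 47 min + 8 h 47 min + 10 h 46 min + 5 h 18 min + 6 h 24 min + 8 h 31 min = 59 h 51 min.

59.85 hours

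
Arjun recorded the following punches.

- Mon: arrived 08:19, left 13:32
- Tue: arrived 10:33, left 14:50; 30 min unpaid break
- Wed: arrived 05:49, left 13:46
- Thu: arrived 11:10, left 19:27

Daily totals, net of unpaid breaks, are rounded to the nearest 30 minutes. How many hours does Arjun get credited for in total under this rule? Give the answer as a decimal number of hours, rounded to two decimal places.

25.50 hours

Mon: 08:19–13:32 = 5 h 13 min → rounds to 5 h 0 min
Tue: 10:33–14:50 = 4 h 17 min − 30 min = 3 h 47 min → rounds to 4 h 0 min
Wed: 05:49–13:46 = 7 h 57 min → rounds to 8 h 0 min
Thu: 11:10–19:27 = 8 h 17 min → rounds to 8 h 30 min
Total credited: 25 h 30 min.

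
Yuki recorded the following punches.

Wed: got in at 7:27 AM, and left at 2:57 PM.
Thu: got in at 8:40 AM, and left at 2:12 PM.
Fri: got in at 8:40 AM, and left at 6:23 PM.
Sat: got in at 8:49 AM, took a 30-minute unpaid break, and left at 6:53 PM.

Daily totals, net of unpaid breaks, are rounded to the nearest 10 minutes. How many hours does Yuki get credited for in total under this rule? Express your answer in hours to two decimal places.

32.17 hours

Wed: 7:27 AM–2:57 PM = 7 h 30 min → rounds to 7 h 30 min
Thu: 8:40 AM–2:12 PM = 5 h 32 min → rounds to 5 h 30 min
Fri: 8:40 AM–6:23 PM = 9 h 43 min → rounds to 9 h 40 min
Sat: 8:49 AM–6:53 PM = 10 h 4 min − 30 min = 9 h 34 min → rounds to 9 h 30 min
Total credited: 32 h 10 min.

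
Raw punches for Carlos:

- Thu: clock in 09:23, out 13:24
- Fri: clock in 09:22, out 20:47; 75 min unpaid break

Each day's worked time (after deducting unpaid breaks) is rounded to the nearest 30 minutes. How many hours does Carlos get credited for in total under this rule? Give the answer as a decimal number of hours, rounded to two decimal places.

Thu: 09:23–13:24 = 4 h 1 min → rounds to 4 h 0 min
Fri: 09:22–20:47 = 11 h 25 min − 75 min = 10 h 10 min → rounds to 10 h 0 min
Total credited: 14 h 0 min.

14.00 hours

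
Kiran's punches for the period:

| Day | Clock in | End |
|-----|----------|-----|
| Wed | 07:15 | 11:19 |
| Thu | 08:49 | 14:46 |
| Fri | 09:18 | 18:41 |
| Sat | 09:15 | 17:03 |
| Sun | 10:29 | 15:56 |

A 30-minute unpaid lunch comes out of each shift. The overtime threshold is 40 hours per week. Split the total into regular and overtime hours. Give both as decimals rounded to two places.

Wed: 07:15–11:19 = 4 h 4 min; less 30 min break → 3 h 34 min
Thu: 08:49–14:46 = 5 h 57 min; less 30 min break → 5 h 27 min
Fri: 09:18–18:41 = 9 h 23 min; less 30 min break → 8 h 53 min
Sat: 09:15–17:03 = 7 h 48 min; less 30 min break → 7 h 18 min
Sun: 10:29–15:56 = 5 h 27 min; less 30 min break → 4 h 57 min
Total worked: 30 h 9 min = 30.15 h.
Threshold 40 h → overtime 0 h 0 min, regular 30 h 9 min.

Regular 30.15 hours, overtime 0.00 hours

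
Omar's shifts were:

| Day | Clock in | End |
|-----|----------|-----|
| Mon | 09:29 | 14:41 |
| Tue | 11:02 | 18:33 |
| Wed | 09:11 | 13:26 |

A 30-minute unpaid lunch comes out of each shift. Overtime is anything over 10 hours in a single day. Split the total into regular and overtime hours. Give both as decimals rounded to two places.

Regular 15.47 hours, overtime 0.00 hours

Mon: 09:29–14:41 = 5 h 12 min; less 30 min break → 4 h 42 min
Tue: 11:02–18:33 = 7 h 31 min; less 30 min break → 7 h 1 min
Wed: 09:11–13:26 = 4 h 15 min; less 30 min break → 3 h 45 min
Mon reg 4 h 42 min / OT 0 h 0 min; Tue reg 7 h 1 min / OT 0 h 0 min; Wed reg 3 h 45 min / OT 0 h 0 min.
Totals: regular 15 h 28 min, overtime 0 h 0 min.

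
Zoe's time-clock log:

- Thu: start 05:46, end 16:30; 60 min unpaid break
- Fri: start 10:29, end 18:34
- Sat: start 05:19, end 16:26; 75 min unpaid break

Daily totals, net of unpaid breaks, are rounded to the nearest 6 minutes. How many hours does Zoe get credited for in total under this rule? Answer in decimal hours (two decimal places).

Thu: 05:46–16:30 = 10 h 44 min − 60 min = 9 h 44 min → rounds to 9 h 42 min
Fri: 10:29–18:34 = 8 h 5 min → rounds to 8 h 6 min
Sat: 05:19–16:26 = 11 h 7 min − 75 min = 9 h 52 min → rounds to 9 h 54 min
Total credited: 27 h 42 min.

27.70 hours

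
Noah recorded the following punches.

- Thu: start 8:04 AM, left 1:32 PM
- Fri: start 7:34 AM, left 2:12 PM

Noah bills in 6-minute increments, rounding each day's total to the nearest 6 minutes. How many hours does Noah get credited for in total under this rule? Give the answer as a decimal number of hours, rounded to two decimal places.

Thu: 8:04 AM–1:32 PM = 5 h 28 min → rounds to 5 h 30 min
Fri: 7:34 AM–2:12 PM = 6 h 38 min → rounds to 6 h 36 min
Total credited: 12 h 6 min.

12.10 hours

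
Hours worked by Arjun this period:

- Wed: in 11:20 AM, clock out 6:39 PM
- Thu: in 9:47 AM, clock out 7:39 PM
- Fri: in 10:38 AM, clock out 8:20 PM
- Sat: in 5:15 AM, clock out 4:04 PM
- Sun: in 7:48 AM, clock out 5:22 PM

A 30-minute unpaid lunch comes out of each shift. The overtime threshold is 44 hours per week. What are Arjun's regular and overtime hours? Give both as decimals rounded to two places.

Regular 44.00 hours, overtime 0.77 hours

Wed: 11:20 AM–6:39 PM = 7 h 19 min; less 30 min break → 6 h 49 min
Thu: 9:47 AM–7:39 PM = 9 h 52 min; less 30 min break → 9 h 22 min
Fri: 10:38 AM–8:20 PM = 9 h 42 min; less 30 min break → 9 h 12 min
Sat: 5:15 AM–4:04 PM = 10 h 49 min; less 30 min break → 10 h 19 min
Sun: 7:48 AM–5:22 PM = 9 h 34 min; less 30 min break → 9 h 4 min
Total worked: 44 h 46 min = 44.77 h.
Threshold 44 h → overtime 0 h 46 min, regular 44 h 0 min.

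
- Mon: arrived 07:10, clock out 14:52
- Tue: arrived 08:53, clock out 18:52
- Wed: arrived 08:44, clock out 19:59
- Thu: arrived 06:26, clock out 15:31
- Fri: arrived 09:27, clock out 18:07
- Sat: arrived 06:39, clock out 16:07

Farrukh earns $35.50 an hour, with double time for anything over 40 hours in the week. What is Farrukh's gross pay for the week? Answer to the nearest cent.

$2566.65

Mon: 07:10–14:52 = 7 h 42 min
Tue: 08:53–18:52 = 9 h 59 min
Wed: 08:44–19:59 = 11 h 15 min
Thu: 06:26–15:31 = 9 h 5 min
Fri: 09:27–18:07 = 8 h 40 min
Sat: 06:39–16:07 = 9 h 28 min
Total worked: 56 h 9 min = 3369 min.
Regular 40 h 0 min = 2400 min at $35.50/h; overtime 16 h 9 min = 969 min at $71.00/h.
Pay = (2400 × $35.50 + 969 × $71.00) ÷ 60 = $2566.65.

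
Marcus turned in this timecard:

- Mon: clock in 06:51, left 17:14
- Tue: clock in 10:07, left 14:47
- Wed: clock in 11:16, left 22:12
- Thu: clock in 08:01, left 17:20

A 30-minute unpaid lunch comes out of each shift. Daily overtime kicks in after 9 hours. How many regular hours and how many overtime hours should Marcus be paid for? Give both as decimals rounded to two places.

Mon: 06:51–17:14 = 10 h 23 min; less 30 min break → 9 h 53 min
Tue: 10:07–14:47 = 4 h 40 min; less 30 min break → 4 h 10 min
Wed: 11:16–22:12 = 10 h 56 min; less 30 min break → 10 h 26 min
Thu: 08:01–17:20 = 9 h 19 min; less 30 min break → 8 h 49 min
Mon reg 9 h 0 min / OT 0 h 53 min; Tue reg 4 h 10 min / OT 0 h 0 min; Wed reg 9 h 0 min / OT 1 h 26 min; Thu reg 8 h 49 min / OT 0 h 0 min.
Totals: regular 30 h 59 min, overtime 2 h 19 min.

Regular 30.98 hours, overtime 2.32 hours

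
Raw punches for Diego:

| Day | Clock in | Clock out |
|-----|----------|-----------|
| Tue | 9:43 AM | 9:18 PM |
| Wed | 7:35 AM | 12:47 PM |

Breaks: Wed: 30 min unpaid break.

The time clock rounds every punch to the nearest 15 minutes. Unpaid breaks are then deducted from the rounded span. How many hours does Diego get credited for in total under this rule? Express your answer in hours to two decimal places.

Tue: in 9:43 AM→9:45 AM, out 9:18 PM→9:15 PM; 11 h 30 min
Wed: in 7:35 AM→7:30 AM, out 12:47 PM→12:45 PM; 5 h 15 min − 30 min = 4 h 45 min
Total credited: 16 h 15 min.

16.25 hours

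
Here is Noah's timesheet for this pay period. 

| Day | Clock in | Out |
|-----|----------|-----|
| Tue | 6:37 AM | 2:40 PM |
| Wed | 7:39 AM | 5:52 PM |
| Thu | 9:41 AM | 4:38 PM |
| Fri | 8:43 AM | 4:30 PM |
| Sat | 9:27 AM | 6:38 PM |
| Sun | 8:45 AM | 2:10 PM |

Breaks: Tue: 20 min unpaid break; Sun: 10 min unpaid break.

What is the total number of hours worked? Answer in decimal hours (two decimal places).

Tue: 6:37 AM–2:40 PM = 8 h 3 min; less 20 min break → 7 h 43 min
Wed: 7:39 AM–5:52 PM = 10 h 13 min
Thu: 9:41 AM–4:38 PM = 6 h 57 min
Fri: 8:43 AM–4:30 PM = 7 h 47 min
Sat: 9:27 AM–6:38 PM = 9 h 11 min
Sun: 8:45 AM–2:10 PM = 5 h 25 min; less 10 min break → 5 h 15 min
Total: 7 h 43 min + 10 h 13 min + 6 h 57 min + 7 h 47 min + 9 h 11 min + 5 h 15 min = 47 h 6 min.

47.10 hours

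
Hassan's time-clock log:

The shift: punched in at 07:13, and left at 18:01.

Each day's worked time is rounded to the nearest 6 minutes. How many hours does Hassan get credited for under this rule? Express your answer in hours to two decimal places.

The shift: 07:13–18:01 = 10 h 48 min → rounds to 10 h 48 min

10.80 hours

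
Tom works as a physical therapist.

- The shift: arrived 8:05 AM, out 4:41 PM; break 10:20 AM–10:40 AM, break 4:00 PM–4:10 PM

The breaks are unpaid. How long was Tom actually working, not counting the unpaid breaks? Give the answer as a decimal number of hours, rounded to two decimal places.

The shift: 8:05 AM–4:41 PM = 8 h 36 min; less 30 min break → 8 h 6 min

8.10 hours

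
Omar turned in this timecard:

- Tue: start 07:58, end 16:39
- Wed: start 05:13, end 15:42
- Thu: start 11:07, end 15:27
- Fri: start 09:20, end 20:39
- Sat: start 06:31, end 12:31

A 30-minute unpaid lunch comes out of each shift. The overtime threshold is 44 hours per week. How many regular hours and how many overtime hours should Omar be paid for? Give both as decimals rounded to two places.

Tue: 07:58–16:39 = 8 h 41 min; less 30 min break → 8 h 11 min
Wed: 05:13–15:42 = 10 h 29 min; less 30 min break → 9 h 59 min
Thu: 11:07–15:27 = 4 h 20 min; less 30 min break → 3 h 50 min
Fri: 09:20–20:39 = 11 h 19 min; less 30 min break → 10 h 49 min
Sat: 06:31–12:31 = 6 h 0 min; less 30 min break → 5 h 30 min
Total worked: 38 h 19 min = 38.32 h.
Threshold 44 h → overtime 0 h 0 min, regular 38 h 19 min.

Regular 38.32 hours, overtime 0.00 hours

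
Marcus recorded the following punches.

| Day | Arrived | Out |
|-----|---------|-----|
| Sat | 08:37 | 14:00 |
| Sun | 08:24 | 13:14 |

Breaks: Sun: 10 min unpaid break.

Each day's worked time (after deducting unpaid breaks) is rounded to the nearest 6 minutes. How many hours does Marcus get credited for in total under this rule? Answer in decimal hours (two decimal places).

Sat: 08:37–14:00 = 5 h 23 min → rounds to 5 h 24 min
Sun: 08:24–13:14 = 4 h 50 min − 10 min = 4 h 40 min → rounds to 4 h 42 min
Total credited: 10 h 6 min.

10.10 hours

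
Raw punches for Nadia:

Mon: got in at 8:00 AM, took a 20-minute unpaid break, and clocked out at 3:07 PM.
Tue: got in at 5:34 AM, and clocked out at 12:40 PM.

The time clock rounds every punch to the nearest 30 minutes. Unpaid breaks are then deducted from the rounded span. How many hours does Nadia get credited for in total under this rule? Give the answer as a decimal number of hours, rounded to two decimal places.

13.67 hours

Mon: in 8:00 AM→8:00 AM, out 3:07 PM→3:00 PM; 7 h 0 min − 20 min = 6 h 40 min
Tue: in 5:34 AM→5:30 AM, out 12:40 PM→12:30 PM; 7 h 0 min
Total credited: 13 h 40 min.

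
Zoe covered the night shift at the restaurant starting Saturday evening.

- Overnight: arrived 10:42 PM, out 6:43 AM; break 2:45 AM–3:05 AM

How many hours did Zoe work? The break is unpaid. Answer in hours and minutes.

7 h 41 min

Overnight: 10:42 PM → midnight = 1 h 18 min; midnight → 6:43 AM = 6 h 43 min; span 8 h 1 min; less 20 min break → 7 h 41 min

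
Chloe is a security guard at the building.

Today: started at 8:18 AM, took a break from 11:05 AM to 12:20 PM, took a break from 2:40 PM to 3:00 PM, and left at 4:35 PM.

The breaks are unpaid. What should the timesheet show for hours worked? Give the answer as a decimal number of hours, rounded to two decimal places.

6.70 hours

Today: 8:18 AM–4:35 PM = 8 h 17 min; less 95 min break → 6 h 42 min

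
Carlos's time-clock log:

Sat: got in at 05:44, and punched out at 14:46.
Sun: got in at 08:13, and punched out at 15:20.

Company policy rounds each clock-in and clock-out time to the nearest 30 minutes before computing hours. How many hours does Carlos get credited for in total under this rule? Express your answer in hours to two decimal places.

Sat: in 05:44→05:30, out 14:46→15:00; 9 h 30 min
Sun: in 08:13→08:00, out 15:20→15:30; 7 h 30 min
Total credited: 17 h 0 min.

17.00 hours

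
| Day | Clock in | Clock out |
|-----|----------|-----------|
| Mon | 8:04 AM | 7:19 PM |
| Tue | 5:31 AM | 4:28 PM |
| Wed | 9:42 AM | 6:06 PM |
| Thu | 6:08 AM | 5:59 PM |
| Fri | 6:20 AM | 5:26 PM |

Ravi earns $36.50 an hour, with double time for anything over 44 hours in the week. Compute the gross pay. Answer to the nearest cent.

Mon: 8:04 AM–7:19 PM = 11 h 15 min
Tue: 5:31 AM–4:28 PM = 10 h 57 min
Wed: 9:42 AM–6:06 PM = 8 h 24 min
Thu: 6:08 AM–5:59 PM = 11 h 51 min
Fri: 6:20 AM–5:26 PM = 11 h 6 min
Total worked: 53 h 33 min = 3213 min.
Regular 44 h 0 min = 2640 min at $36.50/h; overtime 9 h 33 min = 573 min at $73.00/h.
Pay = (2640 × $36.50 + 573 × $73.00) ÷ 60 = $2303.15.

$2303.15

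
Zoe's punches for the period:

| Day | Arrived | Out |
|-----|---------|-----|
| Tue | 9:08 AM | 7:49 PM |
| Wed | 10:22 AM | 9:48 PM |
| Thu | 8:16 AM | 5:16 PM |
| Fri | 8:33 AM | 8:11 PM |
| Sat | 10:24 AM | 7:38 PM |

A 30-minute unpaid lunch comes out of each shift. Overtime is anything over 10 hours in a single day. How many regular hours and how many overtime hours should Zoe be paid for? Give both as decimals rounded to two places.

Regular 47.23 hours, overtime 2.25 hours

Tue: 9:08 AM–7:49 PM = 10 h 41 min; less 30 min break → 10 h 11 min
Wed: 10:22 AM–9:48 PM = 11 h 26 min; less 30 min break → 10 h 56 min
Thu: 8:16 AM–5:16 PM = 9 h 0 min; less 30 min break → 8 h 30 min
Fri: 8:33 AM–8:11 PM = 11 h 38 min; less 30 min break → 11 h 8 min
Sat: 10:24 AM–7:38 PM = 9 h 14 min; less 30 min break → 8 h 44 min
Tue reg 10 h 0 min / OT 0 h 11 min; Wed reg 10 h 0 min / OT 0 h 56 min; Thu reg 8 h 30 min / OT 0 h 0 min; Fri reg 10 h 0 min / OT 1 h 8 min; Sat reg 8 h 44 min / OT 0 h 0 min.
Totals: regular 47 h 14 min, overtime 2 h 15 min.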